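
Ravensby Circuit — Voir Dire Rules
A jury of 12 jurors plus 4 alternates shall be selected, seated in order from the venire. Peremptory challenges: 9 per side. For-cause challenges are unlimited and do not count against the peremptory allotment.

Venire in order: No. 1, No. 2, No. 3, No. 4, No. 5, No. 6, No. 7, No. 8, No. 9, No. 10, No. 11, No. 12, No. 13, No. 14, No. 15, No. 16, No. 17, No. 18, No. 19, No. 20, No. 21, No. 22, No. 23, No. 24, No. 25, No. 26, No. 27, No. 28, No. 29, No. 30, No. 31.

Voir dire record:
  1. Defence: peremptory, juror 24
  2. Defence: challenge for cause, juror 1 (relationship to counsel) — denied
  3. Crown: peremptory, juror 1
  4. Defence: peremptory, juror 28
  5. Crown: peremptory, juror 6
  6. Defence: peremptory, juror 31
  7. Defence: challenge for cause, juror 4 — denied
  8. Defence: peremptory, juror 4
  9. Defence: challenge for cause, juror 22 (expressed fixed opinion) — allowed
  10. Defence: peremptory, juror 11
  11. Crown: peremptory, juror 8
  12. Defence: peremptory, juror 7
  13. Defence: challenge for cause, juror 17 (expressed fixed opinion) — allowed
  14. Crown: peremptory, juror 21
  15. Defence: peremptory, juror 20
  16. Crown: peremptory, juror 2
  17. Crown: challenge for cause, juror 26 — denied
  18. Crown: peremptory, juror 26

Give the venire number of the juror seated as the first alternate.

Removed: #1, #2, #4, #6, #7, #8, #11, #17, #20, #21, #22, #24, #26, #28, #31.
Filling seats in venire order through position 13: #3, #5, #9, #10, #12, #13, #14, #15, #16, #18, #19, #23, #25.
So alternate 1 is #25.

25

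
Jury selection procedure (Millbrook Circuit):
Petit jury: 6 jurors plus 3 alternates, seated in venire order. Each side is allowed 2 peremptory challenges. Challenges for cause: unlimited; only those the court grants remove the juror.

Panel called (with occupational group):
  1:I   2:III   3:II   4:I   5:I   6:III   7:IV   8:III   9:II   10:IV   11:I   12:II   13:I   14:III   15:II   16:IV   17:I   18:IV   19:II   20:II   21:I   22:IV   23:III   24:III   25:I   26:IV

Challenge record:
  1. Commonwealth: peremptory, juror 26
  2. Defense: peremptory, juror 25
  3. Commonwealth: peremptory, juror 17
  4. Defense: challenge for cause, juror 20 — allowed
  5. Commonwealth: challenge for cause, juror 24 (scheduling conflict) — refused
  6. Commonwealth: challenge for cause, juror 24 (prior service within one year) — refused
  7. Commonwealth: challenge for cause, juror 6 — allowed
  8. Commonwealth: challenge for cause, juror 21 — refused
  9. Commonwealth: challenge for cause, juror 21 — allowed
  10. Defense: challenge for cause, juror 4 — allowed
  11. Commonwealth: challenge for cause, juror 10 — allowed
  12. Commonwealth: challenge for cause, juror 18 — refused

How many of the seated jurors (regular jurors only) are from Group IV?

1

Removed: #4, #6, #10, #17, #20, #21, #25, #26.
Seated jurors 1–6: #1, #2, #3, #5, #7, #8 (alternates #9, #11, #12 not counted).
Of those, in Group IV: #7 → 1.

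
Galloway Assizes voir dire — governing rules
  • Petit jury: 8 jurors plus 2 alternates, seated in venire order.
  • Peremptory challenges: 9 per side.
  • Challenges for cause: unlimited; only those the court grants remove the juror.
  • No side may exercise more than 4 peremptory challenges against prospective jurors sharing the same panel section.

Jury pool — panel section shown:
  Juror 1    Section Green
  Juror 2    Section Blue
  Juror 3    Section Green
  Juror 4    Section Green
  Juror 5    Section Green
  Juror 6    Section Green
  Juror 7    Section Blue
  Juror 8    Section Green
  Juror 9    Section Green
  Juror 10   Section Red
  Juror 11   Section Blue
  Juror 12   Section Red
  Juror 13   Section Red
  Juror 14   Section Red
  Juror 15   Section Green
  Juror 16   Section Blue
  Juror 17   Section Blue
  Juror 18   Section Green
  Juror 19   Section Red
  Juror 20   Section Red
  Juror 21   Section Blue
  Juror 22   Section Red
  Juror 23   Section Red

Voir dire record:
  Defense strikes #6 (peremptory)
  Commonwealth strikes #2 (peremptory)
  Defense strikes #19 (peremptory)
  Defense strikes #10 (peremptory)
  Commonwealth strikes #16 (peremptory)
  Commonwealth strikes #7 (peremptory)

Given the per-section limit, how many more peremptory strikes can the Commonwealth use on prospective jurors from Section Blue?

1

Commonwealth peremptories so far: #2, #16, #7 — 3 of 9 used, 6 left overall.
Against Section Blue: #2, #16, #7 — 3 used; per-section cap 4 leaves 1.
Binding limit: min(6, 1) = 1.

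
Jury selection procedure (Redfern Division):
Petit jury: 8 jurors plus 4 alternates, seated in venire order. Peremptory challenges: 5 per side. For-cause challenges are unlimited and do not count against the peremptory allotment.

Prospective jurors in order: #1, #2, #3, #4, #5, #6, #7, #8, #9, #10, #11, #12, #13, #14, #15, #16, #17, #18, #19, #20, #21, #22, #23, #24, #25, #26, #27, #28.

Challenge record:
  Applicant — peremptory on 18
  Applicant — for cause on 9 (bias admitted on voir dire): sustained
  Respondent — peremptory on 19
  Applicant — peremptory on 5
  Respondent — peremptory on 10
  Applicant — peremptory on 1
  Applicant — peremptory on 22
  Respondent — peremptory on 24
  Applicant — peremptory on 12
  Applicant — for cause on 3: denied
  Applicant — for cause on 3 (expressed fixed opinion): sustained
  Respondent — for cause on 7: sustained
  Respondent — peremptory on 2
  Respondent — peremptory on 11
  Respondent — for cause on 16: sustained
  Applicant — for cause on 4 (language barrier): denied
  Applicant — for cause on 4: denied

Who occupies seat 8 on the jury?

Removed: #1, #2, #3, #5, #7, #9, #10, #11, #12, #16, #18, #19, #22, #24. (#4 stays — for-cause denied.)
Seating in order: seats 1–8 → #4, #6, #8, #13, #14, #15, #17, #20; alternates → #21, #23, #25, #26.
So seat 8 is #20.

20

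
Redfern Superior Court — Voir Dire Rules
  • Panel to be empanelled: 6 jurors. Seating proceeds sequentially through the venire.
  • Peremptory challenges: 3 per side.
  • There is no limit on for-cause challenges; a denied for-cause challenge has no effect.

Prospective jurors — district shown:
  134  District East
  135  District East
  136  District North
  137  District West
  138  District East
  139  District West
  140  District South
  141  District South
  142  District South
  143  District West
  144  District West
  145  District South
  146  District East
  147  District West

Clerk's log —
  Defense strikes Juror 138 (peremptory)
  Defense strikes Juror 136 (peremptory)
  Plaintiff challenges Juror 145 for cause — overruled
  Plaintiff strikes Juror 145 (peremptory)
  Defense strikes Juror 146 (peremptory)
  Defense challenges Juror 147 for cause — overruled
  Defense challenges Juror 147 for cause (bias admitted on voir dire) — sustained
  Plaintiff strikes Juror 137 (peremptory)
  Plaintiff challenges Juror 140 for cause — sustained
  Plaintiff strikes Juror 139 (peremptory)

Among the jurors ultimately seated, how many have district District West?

2

Removed: #136, #137, #138, #139, #140, #145, #146, #147.
Seated jurors 1–6: #134, #135, #141, #142, #143, #144.
Of those, in District West: #143, #144 → 2.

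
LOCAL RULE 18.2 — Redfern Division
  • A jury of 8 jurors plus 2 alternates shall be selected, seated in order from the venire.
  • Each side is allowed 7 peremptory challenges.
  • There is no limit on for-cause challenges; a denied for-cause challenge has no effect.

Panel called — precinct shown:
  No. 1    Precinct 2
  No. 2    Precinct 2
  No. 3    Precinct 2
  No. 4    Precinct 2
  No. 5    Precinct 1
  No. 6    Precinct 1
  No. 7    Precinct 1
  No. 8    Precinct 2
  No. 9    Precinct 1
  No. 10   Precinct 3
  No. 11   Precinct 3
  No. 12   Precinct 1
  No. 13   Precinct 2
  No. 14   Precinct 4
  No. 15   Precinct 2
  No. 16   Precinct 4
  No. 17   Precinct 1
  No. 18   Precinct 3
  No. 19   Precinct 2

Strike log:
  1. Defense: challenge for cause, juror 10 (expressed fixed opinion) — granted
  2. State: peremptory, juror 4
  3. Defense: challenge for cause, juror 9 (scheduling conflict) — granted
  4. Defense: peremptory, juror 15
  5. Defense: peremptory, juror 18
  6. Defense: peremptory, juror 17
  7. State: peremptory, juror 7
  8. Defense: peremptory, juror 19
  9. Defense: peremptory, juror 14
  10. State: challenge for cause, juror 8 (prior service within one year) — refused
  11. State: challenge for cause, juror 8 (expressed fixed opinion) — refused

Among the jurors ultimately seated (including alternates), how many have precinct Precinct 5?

Removed: #4, #7, #9, #10, #14, #15, #17, #18, #19.
Seated (10 incl. alternates): #1, #2, #3, #5, #6, #8, #11, #12, #13, #16.
None of those are in Precinct 5 → 0.

0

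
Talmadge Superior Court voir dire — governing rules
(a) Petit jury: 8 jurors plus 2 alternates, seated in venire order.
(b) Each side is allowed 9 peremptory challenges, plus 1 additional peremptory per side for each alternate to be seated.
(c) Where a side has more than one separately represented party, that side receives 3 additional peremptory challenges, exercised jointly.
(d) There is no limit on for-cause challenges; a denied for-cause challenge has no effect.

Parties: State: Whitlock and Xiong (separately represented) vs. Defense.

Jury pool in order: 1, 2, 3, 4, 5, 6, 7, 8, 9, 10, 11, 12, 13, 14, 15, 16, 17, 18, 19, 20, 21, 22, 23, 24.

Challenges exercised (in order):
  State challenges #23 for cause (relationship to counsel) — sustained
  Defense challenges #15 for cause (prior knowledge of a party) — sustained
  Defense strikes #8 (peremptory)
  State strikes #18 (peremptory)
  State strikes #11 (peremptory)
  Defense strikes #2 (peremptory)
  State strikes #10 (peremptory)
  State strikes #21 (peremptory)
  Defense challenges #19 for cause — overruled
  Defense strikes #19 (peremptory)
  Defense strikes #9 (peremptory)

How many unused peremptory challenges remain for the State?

10

State allotment: 9 base + 1 × 2 alternates + 3 multi-party = 14.
State peremptories used: #18, #11, #10, #21 — 4 (the for-cause on #23 doesn't count).
Remaining: 14 − 4 = 10.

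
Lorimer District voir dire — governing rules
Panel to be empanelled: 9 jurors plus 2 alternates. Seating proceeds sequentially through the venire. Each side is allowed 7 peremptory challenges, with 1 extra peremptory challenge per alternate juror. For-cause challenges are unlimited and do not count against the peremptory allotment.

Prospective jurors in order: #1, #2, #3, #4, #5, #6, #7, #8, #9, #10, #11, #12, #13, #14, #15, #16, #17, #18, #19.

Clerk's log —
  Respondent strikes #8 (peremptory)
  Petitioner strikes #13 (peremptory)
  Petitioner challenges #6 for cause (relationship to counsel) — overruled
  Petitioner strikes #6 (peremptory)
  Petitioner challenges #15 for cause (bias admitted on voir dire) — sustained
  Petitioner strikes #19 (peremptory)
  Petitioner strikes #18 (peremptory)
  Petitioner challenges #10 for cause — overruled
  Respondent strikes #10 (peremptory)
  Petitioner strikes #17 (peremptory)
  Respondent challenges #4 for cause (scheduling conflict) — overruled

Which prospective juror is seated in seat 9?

12

Removed: #6, #8, #10, #13, #15, #17, #18, #19. (#4 stays — for-cause denied.)
Seating in order: seats 1–9 → #1, #2, #3, #4, #5, #7, #9, #11, #12; alternates → #14, #16.
So seat 9 is #12.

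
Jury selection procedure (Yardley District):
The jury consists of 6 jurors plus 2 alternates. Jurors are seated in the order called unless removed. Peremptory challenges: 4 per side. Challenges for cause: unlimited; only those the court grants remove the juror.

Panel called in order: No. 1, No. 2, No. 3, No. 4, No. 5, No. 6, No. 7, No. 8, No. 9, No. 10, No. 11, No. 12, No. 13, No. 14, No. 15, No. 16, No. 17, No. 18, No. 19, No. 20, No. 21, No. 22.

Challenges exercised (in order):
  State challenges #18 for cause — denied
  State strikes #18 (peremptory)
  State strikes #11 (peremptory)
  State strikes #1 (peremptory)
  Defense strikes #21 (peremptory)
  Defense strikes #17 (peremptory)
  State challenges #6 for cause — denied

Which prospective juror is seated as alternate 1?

Removed: #1, #11, #17, #18, #21. (#6 stays — for-cause denied.)
Seating in order: seats 1–6 → #2, #3, #4, #5, #6, #7; alternates → #8, #9.
So alternate 1 is #8.

8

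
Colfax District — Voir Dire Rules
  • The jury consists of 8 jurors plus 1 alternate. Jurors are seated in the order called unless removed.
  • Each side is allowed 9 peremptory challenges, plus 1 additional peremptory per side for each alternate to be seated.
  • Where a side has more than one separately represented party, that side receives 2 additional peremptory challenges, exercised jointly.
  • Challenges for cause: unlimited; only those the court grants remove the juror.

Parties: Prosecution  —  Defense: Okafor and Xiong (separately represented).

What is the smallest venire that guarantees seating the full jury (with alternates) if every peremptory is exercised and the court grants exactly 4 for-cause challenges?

35

Seats to fill: 8 + 1 alternates = 9.
Peremptories — Prosecution: 9 + 1×1 = 10; Defense: 9 + 1×1 + 2 = 12; total 22.
For-cause removals: 4.
Minimum venire: 9 + 22 + 4 = 35.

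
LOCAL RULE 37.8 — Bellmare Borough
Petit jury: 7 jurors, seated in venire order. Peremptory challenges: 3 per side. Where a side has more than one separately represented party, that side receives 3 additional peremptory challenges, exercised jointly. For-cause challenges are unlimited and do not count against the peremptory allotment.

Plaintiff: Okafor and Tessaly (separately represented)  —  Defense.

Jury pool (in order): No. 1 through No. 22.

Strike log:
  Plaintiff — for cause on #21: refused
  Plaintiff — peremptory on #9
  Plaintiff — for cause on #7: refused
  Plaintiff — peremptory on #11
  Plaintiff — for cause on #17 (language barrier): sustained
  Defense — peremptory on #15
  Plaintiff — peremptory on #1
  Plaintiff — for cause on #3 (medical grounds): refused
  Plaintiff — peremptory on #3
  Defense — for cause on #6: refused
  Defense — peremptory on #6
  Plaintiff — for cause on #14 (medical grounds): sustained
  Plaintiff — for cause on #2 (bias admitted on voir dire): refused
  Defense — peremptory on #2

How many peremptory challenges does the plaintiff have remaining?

2

Plaintiff allotment: 3 base + 3 multi-party = 6.
Plaintiff peremptories used: #9, #11, #1, #3 — 4 (for-cause on #21, #7, #17, #3, #14, #2 don't count).
Remaining: 6 − 4 = 2.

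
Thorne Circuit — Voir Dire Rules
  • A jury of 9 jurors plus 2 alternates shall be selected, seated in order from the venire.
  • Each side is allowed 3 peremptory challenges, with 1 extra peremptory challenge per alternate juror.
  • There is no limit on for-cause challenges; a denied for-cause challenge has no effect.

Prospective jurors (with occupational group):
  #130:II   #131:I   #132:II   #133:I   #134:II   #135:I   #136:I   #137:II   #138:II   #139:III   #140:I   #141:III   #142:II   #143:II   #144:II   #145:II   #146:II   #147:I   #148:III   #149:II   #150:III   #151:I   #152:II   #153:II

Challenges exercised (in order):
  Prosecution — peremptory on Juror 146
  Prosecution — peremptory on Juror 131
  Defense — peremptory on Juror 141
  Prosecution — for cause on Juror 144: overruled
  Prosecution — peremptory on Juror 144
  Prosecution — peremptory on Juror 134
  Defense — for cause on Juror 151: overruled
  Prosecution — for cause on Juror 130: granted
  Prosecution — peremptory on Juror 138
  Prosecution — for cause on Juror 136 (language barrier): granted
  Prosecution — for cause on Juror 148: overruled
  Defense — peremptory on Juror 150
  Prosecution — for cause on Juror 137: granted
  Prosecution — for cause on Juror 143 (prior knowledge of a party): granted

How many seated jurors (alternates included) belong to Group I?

Removed: #130, #131, #134, #136, #137, #138, #141, #143, #144, #146, #150.
Seated (11 incl. alternates): #132, #133, #135, #139, #140, #142, #145, #147, #148, #149, #151.
Of those, in Group I: #133, #135, #140, #147, #151 → 5.

5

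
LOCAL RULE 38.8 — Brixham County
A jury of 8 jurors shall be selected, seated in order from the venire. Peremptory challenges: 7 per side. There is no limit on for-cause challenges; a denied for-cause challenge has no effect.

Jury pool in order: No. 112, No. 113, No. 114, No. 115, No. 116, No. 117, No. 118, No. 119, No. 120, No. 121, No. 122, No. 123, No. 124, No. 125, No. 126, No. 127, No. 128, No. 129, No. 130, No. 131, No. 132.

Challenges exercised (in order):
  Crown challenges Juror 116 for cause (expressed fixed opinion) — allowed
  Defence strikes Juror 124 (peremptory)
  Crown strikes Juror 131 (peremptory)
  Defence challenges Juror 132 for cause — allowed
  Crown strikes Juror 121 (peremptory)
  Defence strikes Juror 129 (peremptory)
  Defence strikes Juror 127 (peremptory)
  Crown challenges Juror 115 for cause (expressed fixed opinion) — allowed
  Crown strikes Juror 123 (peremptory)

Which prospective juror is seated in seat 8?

122

Removed: #115, #116, #121, #123, #124, #127, #129, #131, #132.
Filling seats in venire order through position 8: #112, #113, #114, #117, #118, #119, #120, #122.
So seat 8 is #122.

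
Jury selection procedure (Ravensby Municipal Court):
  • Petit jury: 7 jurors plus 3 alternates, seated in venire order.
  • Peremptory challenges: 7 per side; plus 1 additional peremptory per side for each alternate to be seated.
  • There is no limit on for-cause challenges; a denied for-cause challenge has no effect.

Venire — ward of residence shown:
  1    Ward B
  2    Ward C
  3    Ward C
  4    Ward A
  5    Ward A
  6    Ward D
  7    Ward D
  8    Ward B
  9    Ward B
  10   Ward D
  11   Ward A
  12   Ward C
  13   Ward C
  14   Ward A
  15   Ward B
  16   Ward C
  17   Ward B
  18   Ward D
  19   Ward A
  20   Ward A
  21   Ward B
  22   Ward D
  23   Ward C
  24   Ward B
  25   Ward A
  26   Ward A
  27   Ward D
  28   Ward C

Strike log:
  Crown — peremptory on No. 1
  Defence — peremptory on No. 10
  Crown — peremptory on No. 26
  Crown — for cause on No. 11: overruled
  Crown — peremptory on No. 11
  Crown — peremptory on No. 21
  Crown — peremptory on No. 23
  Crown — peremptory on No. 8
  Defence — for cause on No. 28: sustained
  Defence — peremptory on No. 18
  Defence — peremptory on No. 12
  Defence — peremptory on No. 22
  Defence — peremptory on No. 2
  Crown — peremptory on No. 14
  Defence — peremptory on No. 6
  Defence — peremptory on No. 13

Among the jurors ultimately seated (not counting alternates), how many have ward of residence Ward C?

2

Removed: #1, #2, #6, #8, #10, #11, #12, #13, #14, #18, #21, #22, #23, #26, #28.
Seated jurors 1–7: #3, #4, #5, #7, #9, #15, #16 (alternates #17, #19, #20 not counted).
Of those, in Ward C: #3, #16 → 2.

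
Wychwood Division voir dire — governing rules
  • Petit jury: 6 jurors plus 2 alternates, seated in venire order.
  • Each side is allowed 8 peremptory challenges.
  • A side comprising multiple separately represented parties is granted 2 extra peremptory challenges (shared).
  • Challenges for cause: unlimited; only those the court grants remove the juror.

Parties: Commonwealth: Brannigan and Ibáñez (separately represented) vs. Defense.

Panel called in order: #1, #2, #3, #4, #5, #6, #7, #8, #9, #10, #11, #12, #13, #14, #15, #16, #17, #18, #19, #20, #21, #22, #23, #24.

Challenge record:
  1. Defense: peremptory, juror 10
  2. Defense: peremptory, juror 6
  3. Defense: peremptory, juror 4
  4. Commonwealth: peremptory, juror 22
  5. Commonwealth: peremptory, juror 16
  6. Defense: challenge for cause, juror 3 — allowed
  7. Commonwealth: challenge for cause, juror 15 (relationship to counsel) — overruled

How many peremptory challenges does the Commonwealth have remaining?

8

Commonwealth allotment: 8 base + 2 multi-party = 10.
Commonwealth peremptories used: #22, #16 — 2 (the for-cause on #15 doesn't count).
Remaining: 10 − 2 = 8.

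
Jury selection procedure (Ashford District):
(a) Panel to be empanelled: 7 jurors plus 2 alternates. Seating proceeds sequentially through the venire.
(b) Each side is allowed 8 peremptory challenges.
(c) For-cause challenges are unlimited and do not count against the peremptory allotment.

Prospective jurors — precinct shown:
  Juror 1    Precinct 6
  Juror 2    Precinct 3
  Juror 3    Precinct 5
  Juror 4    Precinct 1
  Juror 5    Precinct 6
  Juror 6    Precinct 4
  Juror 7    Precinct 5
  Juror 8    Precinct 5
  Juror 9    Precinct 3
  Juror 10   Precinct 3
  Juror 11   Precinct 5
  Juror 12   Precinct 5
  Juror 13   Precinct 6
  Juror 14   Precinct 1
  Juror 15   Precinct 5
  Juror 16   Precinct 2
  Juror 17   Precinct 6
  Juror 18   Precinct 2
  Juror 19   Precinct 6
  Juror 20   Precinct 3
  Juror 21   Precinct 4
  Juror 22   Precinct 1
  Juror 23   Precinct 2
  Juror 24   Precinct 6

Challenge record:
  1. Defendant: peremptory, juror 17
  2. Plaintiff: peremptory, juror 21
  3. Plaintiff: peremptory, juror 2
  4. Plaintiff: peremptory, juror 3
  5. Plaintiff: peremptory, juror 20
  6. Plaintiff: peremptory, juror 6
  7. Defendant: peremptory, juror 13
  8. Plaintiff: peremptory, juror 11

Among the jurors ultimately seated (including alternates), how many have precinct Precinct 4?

Removed: #2, #3, #6, #11, #13, #17, #20, #21.
Seated (9 incl. alternates): #1, #4, #5, #7, #8, #9, #10, #12, #14.
None of those are in Precinct 4 → 0.

0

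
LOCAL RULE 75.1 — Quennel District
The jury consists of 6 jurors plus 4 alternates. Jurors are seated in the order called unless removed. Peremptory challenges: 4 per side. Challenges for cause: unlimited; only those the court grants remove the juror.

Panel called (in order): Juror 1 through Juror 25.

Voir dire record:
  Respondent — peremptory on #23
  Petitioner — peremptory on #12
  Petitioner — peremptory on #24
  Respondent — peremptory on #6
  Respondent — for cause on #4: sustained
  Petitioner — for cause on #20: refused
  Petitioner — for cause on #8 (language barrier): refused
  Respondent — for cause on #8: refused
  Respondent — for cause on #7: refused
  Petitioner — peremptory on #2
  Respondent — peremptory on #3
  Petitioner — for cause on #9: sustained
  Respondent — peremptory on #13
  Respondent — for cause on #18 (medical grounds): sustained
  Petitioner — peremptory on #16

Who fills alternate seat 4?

19

Removed: #2, #3, #4, #6, #9, #12, #13, #16, #18, #23, #24. (#7, #8, #20 stay — for-cause denied.)
Filling seats in venire order through position 10: #1, #5, #7, #8, #10, #11, #14, #15, #17, #19.
So alternate 4 is #19.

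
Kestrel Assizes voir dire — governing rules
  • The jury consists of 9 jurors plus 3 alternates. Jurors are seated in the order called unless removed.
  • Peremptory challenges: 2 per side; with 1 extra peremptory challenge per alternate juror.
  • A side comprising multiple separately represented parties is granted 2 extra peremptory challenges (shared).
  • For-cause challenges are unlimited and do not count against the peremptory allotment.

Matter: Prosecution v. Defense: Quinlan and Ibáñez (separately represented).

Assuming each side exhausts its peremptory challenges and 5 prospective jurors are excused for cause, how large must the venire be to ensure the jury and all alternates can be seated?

29

Seats to fill: 9 + 3 alternates = 12.
Peremptories — Prosecution: 2 + 1×3 = 5; Defense: 2 + 1×3 + 2 = 7; total 12.
For-cause removals: 5.
Minimum venire: 12 + 12 + 5 = 29.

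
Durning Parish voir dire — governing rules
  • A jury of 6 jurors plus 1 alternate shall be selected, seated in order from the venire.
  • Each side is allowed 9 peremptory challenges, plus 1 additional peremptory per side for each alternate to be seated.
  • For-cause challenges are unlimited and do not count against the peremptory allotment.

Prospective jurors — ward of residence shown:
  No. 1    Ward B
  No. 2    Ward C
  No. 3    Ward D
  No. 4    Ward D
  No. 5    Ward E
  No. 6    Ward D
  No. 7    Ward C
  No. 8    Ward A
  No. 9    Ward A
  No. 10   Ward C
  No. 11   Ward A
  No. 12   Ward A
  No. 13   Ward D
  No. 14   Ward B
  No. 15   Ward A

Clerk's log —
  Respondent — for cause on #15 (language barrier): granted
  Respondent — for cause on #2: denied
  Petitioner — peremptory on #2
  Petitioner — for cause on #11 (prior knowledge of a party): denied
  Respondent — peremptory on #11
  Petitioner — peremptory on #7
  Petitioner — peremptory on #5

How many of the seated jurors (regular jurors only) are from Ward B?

Removed: #2, #5, #7, #11, #15.
Seated jurors 1–6: #1, #3, #4, #6, #8, #9 (alternates #10 not counted).
Of those, in Ward B: #1 → 1.

1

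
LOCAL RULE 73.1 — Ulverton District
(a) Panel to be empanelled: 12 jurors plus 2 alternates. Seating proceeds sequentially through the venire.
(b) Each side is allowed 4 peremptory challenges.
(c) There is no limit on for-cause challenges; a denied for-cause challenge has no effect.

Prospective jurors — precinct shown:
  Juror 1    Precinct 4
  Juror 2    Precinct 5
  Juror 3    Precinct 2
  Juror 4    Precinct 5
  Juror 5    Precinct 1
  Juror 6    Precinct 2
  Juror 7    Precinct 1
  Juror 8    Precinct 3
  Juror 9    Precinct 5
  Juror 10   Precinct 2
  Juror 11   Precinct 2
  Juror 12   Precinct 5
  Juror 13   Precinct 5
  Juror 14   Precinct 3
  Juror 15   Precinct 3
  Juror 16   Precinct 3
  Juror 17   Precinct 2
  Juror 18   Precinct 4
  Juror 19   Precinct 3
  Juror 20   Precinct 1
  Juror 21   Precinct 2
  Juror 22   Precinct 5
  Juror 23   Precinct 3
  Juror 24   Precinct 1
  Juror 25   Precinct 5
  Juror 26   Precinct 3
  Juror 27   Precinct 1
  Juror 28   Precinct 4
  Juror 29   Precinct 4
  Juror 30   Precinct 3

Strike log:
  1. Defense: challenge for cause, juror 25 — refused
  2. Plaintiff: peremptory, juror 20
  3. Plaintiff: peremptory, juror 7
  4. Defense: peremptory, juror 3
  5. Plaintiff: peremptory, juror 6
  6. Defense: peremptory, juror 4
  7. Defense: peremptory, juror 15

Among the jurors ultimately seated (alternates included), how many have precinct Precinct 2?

Removed: #3, #4, #6, #7, #15, #20.
Seated (14 incl. alternates): #1, #2, #5, #8, #9, #10, #11, #12, #13, #14, #16, #17, #18, #19.
Of those, in Precinct 2: #10, #11, #17 → 3.

3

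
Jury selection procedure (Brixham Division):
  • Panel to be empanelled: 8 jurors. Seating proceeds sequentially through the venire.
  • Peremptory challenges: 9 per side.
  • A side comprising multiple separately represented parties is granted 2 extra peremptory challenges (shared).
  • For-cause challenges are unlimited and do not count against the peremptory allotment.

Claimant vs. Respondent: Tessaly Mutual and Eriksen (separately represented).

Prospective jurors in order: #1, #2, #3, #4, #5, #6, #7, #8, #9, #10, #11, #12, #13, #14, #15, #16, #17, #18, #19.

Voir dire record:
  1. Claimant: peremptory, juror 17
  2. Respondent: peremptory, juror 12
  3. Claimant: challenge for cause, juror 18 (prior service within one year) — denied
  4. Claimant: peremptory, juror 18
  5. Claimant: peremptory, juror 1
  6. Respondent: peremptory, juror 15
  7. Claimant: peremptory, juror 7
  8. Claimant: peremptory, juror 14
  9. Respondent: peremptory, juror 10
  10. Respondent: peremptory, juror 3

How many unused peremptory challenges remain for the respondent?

Respondent allotment: 9 base + 2 multi-party = 11.
Respondent peremptories used: #12, #15, #10, #3 — 4.
Remaining: 11 − 4 = 7.

7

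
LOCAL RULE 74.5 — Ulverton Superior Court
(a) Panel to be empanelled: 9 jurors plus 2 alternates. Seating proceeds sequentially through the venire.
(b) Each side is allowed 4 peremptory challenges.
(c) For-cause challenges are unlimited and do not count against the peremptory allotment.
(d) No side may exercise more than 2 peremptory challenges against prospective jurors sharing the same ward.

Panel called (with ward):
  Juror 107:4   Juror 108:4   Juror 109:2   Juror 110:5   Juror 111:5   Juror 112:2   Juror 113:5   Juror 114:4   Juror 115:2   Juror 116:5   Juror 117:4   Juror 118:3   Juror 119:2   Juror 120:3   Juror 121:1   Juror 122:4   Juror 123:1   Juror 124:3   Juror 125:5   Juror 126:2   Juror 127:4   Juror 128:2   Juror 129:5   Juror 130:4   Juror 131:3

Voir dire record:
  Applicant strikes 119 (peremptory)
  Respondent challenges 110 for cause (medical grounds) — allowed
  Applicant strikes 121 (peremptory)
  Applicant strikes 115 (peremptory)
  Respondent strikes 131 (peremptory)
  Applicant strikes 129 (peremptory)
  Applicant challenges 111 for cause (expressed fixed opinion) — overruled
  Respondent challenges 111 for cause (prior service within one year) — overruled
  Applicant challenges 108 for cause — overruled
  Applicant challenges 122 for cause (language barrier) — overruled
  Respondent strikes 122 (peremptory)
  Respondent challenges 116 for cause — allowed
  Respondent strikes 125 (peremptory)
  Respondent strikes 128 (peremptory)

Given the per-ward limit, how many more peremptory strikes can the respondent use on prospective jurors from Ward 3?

Respondent peremptories so far: #131, #122, #125, #128 — 4 of 4 used, 0 left overall.
Against Ward 3: #131 — 1 used; per-ward cap 2 leaves 1.
Binding limit: min(0, 1) = 0.

0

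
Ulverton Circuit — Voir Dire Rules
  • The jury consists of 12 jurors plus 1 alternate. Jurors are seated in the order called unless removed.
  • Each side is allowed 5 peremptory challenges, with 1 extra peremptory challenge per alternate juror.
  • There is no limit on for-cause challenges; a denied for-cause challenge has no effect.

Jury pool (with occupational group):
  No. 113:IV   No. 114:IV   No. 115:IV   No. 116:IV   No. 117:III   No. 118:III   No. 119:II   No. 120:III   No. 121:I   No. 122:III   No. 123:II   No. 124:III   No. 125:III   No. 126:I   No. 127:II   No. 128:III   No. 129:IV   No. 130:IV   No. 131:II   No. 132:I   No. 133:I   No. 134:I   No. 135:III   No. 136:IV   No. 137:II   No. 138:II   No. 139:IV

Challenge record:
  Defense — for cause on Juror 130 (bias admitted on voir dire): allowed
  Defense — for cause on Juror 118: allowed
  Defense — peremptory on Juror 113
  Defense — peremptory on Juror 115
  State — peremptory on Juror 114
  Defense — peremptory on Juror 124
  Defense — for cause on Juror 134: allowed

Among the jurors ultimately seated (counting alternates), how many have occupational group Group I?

2

Removed: #113, #114, #115, #118, #124, #130, #134.
Seated (13 incl. alternates): #116, #117, #119, #120, #121, #122, #123, #125, #126, #127, #128, #129, #131.
Of those, in Group I: #121, #126 → 2.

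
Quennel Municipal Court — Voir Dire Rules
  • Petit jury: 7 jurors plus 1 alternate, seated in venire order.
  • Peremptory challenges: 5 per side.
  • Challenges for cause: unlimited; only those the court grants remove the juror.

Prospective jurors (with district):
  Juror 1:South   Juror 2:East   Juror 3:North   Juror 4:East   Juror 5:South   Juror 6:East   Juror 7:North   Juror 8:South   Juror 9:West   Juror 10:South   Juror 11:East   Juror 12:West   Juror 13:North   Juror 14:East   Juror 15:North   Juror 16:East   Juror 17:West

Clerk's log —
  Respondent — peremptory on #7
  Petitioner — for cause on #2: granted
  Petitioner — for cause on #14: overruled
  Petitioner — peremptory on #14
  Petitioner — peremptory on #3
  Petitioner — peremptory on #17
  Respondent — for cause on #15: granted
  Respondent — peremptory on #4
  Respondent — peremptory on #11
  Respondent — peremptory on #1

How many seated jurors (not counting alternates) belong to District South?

Removed: #1, #2, #3, #4, #7, #11, #14, #15, #17.
Seated jurors 1–7: #5, #6, #8, #9, #10, #12, #13 (alternates #16 not counted).
Of those, in District South: #5, #8, #10 → 3.

3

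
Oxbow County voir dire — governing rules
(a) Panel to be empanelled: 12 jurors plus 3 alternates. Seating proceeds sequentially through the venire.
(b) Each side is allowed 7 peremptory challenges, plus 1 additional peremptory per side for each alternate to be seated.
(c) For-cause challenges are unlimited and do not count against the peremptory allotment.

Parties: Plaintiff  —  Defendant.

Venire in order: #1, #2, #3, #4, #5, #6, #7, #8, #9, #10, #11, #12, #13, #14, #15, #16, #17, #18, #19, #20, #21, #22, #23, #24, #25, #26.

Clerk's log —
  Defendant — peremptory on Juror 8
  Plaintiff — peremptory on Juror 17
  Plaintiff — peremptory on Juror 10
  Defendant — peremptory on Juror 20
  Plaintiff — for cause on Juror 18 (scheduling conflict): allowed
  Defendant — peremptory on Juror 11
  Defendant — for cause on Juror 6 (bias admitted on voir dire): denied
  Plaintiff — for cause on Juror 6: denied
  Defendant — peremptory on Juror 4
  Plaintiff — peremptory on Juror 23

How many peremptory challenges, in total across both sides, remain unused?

13

Plaintiff allotment: 7 base + 1 × 3 alternates = 10. Defendant allotment: 7 base + 1 × 3 alternates = 10.
Plaintiff peremptories used: #17, #10, #23 — 3 (for-cause on #18, #6 don't count).
Defendant peremptories used: #8, #20, #11, #4 — 4 (the for-cause on #6 doesn't count).
Remaining: (10 − 3) + (10 − 4) = 13.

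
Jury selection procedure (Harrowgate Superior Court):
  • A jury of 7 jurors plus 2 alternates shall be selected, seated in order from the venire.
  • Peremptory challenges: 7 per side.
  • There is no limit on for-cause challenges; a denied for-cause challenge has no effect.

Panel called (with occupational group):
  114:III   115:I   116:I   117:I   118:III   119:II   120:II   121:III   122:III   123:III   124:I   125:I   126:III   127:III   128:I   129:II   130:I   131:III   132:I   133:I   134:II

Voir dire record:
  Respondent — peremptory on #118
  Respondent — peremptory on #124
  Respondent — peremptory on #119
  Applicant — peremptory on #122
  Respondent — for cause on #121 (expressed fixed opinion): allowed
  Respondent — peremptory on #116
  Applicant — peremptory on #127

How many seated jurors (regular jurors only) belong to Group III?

Removed: #116, #118, #119, #121, #122, #124, #127.
Seated jurors 1–7: #114, #115, #117, #120, #123, #125, #126 (alternates #128, #129 not counted).
Of those, in Group III: #114, #123, #126 → 3.

3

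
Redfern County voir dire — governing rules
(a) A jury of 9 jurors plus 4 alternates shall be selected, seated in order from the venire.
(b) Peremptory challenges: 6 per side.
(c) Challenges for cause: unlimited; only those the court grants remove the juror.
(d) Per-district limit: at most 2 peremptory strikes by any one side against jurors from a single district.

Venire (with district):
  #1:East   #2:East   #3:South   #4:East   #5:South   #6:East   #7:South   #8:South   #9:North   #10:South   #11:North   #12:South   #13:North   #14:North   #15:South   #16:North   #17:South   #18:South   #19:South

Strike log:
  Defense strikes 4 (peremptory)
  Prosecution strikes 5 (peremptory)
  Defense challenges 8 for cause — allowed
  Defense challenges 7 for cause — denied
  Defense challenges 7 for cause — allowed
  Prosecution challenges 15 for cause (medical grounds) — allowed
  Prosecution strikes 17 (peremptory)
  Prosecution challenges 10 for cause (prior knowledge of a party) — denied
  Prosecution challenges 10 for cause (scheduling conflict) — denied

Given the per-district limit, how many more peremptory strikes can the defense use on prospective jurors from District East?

1

Defense peremptories so far: #4 — 1 of 6 used, 5 left overall.
Against District East: #4 — 1 used; per-district cap 2 leaves 1.
Binding limit: min(5, 1) = 1.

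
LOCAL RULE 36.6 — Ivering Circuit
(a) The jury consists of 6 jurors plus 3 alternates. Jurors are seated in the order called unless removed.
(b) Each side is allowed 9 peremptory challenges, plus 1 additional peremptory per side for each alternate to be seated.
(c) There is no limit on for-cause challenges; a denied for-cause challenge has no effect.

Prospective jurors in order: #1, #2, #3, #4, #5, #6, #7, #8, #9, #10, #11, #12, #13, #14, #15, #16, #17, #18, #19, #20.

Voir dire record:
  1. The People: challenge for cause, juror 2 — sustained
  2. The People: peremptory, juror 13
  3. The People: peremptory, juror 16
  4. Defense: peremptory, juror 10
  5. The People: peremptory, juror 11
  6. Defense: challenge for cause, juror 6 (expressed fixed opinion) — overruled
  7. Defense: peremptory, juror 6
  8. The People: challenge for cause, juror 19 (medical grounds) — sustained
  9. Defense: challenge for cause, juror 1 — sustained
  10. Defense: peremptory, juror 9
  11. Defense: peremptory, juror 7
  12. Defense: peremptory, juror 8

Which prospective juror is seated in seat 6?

Removed: #1, #2, #6, #7, #8, #9, #10, #11, #13, #16, #19.
Seating in order: seats 1–6 → #3, #4, #5, #12, #14, #15; alternates → #17, #18, #20.
So seat 6 is #15.

15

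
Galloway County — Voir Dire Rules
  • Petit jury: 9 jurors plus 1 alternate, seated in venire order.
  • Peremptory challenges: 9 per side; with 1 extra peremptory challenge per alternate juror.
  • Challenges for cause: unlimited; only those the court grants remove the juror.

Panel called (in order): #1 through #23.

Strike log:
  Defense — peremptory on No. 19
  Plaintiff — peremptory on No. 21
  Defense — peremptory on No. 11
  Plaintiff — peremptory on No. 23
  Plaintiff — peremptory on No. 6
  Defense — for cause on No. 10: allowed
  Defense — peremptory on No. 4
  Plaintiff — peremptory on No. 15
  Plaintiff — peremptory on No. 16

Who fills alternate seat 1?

14

Removed: #4, #6, #10, #11, #15, #16, #19, #21, #23.
Filling seats in venire order through position 10: #1, #2, #3, #5, #7, #8, #9, #12, #13, #14.
So alternate 1 is #14.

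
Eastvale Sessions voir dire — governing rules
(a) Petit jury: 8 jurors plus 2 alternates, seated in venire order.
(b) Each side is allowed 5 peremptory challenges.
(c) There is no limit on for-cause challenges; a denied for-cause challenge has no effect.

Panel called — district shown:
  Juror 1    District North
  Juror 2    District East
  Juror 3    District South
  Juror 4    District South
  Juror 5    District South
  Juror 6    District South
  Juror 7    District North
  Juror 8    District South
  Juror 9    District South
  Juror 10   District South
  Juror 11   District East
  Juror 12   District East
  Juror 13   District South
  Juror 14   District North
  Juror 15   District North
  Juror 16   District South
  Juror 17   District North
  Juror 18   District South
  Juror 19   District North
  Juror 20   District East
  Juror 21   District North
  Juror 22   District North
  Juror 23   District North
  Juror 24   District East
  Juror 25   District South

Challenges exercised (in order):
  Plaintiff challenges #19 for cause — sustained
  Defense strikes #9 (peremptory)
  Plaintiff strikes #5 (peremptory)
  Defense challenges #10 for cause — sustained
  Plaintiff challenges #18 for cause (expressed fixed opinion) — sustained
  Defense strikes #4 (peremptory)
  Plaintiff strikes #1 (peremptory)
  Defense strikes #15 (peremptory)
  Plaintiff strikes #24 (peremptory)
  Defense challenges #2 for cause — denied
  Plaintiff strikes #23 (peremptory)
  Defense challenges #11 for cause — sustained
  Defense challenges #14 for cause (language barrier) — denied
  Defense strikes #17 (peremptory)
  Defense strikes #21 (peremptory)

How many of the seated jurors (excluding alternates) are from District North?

Removed: #1, #4, #5, #9, #10, #11, #15, #17, #18, #19, #21, #23, #24.
Seated jurors 1–8: #2, #3, #6, #7, #8, #12, #13, #14 (alternates #16, #20 not counted).
Of those, in District North: #7, #14 → 2.

2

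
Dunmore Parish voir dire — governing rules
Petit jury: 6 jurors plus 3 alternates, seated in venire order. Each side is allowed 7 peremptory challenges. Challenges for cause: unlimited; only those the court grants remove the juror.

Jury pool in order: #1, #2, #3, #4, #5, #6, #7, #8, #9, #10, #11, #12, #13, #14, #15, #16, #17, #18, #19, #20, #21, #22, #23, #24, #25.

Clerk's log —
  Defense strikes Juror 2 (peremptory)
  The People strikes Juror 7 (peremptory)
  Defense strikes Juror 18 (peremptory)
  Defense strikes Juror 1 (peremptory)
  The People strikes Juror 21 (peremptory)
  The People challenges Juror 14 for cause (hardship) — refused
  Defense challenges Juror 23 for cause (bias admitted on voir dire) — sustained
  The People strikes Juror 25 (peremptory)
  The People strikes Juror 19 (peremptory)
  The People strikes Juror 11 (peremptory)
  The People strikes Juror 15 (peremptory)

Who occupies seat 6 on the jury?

Removed: #1, #2, #7, #11, #15, #18, #19, #21, #23, #25. (#14 stays — for-cause denied.)
Seating in order: seats 1–6 → #3, #4, #5, #6, #8, #9; alternates → #10, #12, #13.
So seat 6 is #9.

9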